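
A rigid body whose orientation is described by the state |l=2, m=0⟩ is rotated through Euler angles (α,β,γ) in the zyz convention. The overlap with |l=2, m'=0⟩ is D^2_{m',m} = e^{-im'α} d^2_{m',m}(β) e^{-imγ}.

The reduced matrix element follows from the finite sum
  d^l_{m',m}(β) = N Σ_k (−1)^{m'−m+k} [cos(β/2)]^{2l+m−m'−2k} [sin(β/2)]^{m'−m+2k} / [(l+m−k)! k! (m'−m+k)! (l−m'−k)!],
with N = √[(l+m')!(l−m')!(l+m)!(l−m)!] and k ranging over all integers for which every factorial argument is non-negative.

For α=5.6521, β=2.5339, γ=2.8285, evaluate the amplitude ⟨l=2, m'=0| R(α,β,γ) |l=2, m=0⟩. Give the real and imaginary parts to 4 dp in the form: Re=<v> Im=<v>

Re=0.5110 Im=0.0000

First d^2_{0,0}(β=2.5339), then the phase factors e^{-i(0)α} and e^{-i(0)γ}:
c=cos(2.533900/2)=0.299193, s=sin(2.533900/2)=0.954193; N=√[2·2·2·2]=4.000000
k: max(0,(0)−(0))=0 … min(2+(0),2−(0))=2
  k=0: (−1)^0·4.0000/(4)·0.2992^4·0.9542^0 = +0.008013
  k=1: (−1)^1·4.0000/(1)·0.2992^2·0.9542^2 = -0.326012
  k=2: (−1)^2·4.0000/(4)·0.2992^0·0.9542^4 = +0.828981
d^2_{0,0}(2.5339) = +0.008013 -0.326012 +0.828981 = +0.510982
Attach z-rotation phases: D = e^{-i(0)(5.6521)}·(+0.510982)·e^{-i(0)(2.8285)} = +0.510982+0.000000i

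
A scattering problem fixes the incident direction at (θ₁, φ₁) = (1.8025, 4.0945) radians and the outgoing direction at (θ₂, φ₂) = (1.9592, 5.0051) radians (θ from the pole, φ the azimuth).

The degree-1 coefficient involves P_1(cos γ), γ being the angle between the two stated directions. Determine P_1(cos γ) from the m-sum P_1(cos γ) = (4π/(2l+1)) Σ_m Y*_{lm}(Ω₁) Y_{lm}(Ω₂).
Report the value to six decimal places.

0.639390

Summing Y*_{l m}(θ₁,φ₁)·Y_{l m}(θ₂,φ₂) over m ∈ [−1, 1]; prefactor 4π/(2·1+1) = 4.188790:
  m=-1: Y*=-0.194802-0.274088i  Y=+0.092266+0.306159i  product +0.065941-0.084929i
  m=+0: Y*=-0.112201-0.000000i  Y=-0.185039+0.000000i  product +0.020762+0.000000i
  m=+1: Y*=+0.194802-0.274088i  Y=-0.092266+0.306159i  product +0.065941+0.084929i
Accumulated sum +0.152643+0.000000i; after 4π/(2l+1) scaling, +0.639390+0.000000i ⇒ P_1 = 0.639390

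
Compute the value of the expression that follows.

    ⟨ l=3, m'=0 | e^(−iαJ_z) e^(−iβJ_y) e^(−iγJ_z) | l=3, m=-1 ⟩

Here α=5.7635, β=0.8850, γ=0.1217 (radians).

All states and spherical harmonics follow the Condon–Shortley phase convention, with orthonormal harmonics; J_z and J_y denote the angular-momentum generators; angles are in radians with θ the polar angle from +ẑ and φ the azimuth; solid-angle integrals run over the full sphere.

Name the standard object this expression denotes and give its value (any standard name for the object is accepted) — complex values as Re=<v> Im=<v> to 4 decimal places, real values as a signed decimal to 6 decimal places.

Wigner D-matrix element, Re=-0.3344 Im=-0.0409

This is a Wigner D-matrix element — the rotation-matrix element ⟨l m'| R(α,β,γ) |l m⟩ in the angular-momentum basis.
D^3_{0,-1}(5.7635,0.8850,0.1217) = e^{-i·0·5.7635}·d^3_{0,-1}(0.8850)·e^{-i·-1·0.1217}. Compute d first:
Half-angle: c=0.903684, s=0.428200. N=√(6·6·2·24)=41.569219
Admissible k: 0..2 (factorial args all ≥0)
  k=0: (−1)^1·41.5692/(12)·0.9037^5·0.4282^1 = -0.893964
  k=1: (−1)^2·41.5692/(4)·0.9037^3·0.4282^3 = +0.602146
  k=2: (−1)^3·41.5692/(12)·0.9037^1·0.4282^5 = -0.045065
d^3_{0,-1}(0.8850) = -0.893964 +0.602146 -0.045065 = -0.336884
D = (+1.000000+0.000000i)·(-0.336884)·(+0.992604+0.121400i) = -0.334392-0.040898i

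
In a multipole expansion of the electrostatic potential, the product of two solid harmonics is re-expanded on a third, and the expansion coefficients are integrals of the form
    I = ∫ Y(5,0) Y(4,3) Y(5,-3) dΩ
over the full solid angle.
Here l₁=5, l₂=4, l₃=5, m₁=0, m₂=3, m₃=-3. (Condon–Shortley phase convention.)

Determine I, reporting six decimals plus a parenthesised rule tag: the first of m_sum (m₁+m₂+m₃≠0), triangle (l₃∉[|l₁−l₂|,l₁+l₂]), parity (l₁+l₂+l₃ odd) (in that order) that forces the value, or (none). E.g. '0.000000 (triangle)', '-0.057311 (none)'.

0.130198 (none)

m-sum 0 ✓  L=14 even ✓  1≤5≤9 ✓
Π(2lᵢ+1) = 11×9×11 = 1089
triangle coeff Δ(5,4,5) = 1/3153150
Σ_t [0,4]: t=0:+1/69120 t=1:−1/1728 t=2:+1/576 t=3:−1/1728 t=4:+1/69120 = 7/11520
(3j)²=2/143 [(5 4 5; 0 0 0)], sign=-1
Σ_t [3,4]: t=3:−1/6912 t=4:+1/17280 = -1/11520
(3j)²=2/143 [(5 4 5; 0 3 -3)], sign=-1
⇒ 4πI² = 36/169
I = (+1)√(36/169/(4π)) = 0.13019760
No selection rule forces the value: the integral is nonzero (none).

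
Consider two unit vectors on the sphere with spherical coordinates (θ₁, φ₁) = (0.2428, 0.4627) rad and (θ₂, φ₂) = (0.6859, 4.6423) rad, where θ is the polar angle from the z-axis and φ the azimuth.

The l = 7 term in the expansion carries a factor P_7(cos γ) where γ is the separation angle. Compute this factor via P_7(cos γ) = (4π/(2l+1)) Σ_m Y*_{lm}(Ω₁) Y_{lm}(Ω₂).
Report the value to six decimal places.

0.223845

Addition theorem: P_7(cos γ) = (4π/15) Σ_m Y*_{lm}(Ω₁) Y_{lm}(Ω₂), m = −7…7:
  m=-7: (-0.000023-0.000002i) × (+0.009634-0.018034i) = -0.000000+0.000000i  (running Σ = -0.000000+0.000000i)
  m=-6: (-0.000328+0.000125i) × (-0.085325-0.038159i) = +0.000033+0.000002i  (running Σ = +0.000032+0.000002i)
  m=-5: (-0.002242+0.002442i) × (-0.087118+0.238332i) = -0.000387-0.000747i  (running Σ = -0.000354-0.000745i)
  m=-4: (-0.006083+0.021154i) × (+0.420222+0.120999i) = -0.005116+0.008153i  (running Σ = -0.005470+0.007408i)
  m=-3: (+0.018928+0.102447i) × (+0.086587-0.405707i) = +0.043202+0.001191i  (running Σ = +0.037732+0.008600i)
  m=-2: (+0.202262+0.268621i) × (-0.019666-0.002775i) = -0.003232-0.005844i  (running Σ = +0.034500+0.002756i)
  m=-1: (+0.571564+0.285105i) × (+0.027030-0.385027i) = +0.125223-0.212361i  (running Σ = +0.159723-0.209605i)
  m=0: (+0.359010-0.000000i) × (-0.145539+0.000000i) = -0.052250+0.000000i  (running Σ = +0.107473-0.209605i)
  m=1: (-0.571564+0.285105i) × (-0.027030-0.385027i) = +0.125223+0.212361i  (running Σ = +0.232696+0.002756i)
  m=2: (+0.202262-0.268621i) × (-0.019666+0.002775i) = -0.003232+0.005844i  (running Σ = +0.229464+0.008600i)
  m=3: (-0.018928+0.102447i) × (-0.086587-0.405707i) = +0.043202-0.001191i  (running Σ = +0.272666+0.007408i)
  m=4: (-0.006083-0.021154i) × (+0.420222-0.120999i) = -0.005116-0.008153i  (running Σ = +0.267550-0.000745i)
  m=5: (+0.002242+0.002442i) × (+0.087118+0.238332i) = -0.000387+0.000747i  (running Σ = +0.267163+0.000002i)
  m=6: (-0.000328-0.000125i) × (-0.085325+0.038159i) = +0.000033-0.000002i  (running Σ = +0.267196+0.000000i)
  m=7: (+0.000023-0.000002i) × (-0.009634-0.018034i) = -0.000000-0.000000i  (running Σ = +0.267196+0.000000i)
Accumulated sum +0.267196+0.000000i; after 4π/(2l+1) scaling, +0.223845+0.000000i ⇒ P_7 = 0.223845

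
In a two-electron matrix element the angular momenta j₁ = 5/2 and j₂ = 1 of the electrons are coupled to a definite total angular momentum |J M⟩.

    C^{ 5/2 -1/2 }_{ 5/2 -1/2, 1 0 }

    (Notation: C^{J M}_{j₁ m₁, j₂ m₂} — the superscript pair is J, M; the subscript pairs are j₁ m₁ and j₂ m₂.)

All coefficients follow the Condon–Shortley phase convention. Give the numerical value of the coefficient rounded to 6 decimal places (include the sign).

−√(1/35) = -0.169031

j₁+j₂−J=1  J+j₁−j₂=4  J−j₁+j₂=1  j₁+j₂+J+1=7
(j₁±m₁, j₂±m₂, J±M) = (2,3,1,1,2,3)
P² = 144/35
sum k=0..1:
  [0] +1/6 = 1/6
  [1] −1/4 = -1/4
S = -1/12
C² = P²·S² = 1/35 ; C = -0.169031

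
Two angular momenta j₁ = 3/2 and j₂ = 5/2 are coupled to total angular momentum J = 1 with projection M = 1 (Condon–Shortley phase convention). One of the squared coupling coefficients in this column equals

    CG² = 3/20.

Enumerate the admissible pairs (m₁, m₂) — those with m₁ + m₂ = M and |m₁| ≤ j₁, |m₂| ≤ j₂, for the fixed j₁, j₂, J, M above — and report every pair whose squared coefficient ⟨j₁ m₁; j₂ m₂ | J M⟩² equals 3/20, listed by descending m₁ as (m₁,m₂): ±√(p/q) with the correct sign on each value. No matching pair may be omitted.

(1/2,1/2): −√(3/20)

Admissible pairs with m₁+m₂ = M = 1: (-3/2,5/2), (-1/2,3/2), (1/2,1/2), (3/2,-1/2)
  (m₁,m₂)=(3/2,-1/2): CG² = 1/20, CG = +√(1/20)
  (m₁,m₂)=(1/2,1/2): CG² = 3/20, CG = −√(3/20)   ← matches the target
  (m₁,m₂)=(-1/2,3/2): CG² = 3/10, CG = +√(3/10)
  (m₁,m₂)=(-3/2,5/2): CG² = 1/2, CG = −√(1/2)
Pairs with CG² = 3/20: (1/2,1/2): −√(3/20)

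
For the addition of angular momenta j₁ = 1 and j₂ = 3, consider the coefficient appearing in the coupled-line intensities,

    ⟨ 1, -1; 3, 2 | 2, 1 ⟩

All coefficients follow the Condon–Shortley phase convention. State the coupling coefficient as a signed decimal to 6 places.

+0.690066

√[5·2!0!4!/7! · 0!2!5!1!3!1!] = √(480/7)
  +(−1)^2/∏(2,0,0,3,0,1)! = 1/12  (running 1/12)
⟨..|..⟩ = √(480/7)·(1/12) = +0.690066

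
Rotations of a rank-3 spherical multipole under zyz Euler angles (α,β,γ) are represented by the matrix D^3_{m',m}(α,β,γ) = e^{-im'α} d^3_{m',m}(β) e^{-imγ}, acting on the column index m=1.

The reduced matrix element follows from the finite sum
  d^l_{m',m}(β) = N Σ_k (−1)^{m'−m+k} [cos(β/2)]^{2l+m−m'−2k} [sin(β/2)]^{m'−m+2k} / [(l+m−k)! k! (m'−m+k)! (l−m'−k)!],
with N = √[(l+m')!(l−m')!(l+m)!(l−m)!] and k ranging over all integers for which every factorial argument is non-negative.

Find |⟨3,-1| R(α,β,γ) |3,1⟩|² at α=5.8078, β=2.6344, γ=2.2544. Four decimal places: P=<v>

Split into d^3_{-1,1}(β=2.6344) × two z-phases.
With c≡cos(β/2)=0.250887 and s≡sin(β/2)=0.968016, N=[2·24·24·2]^{1/2}=48.000000
Admissible k: 2..4 (factorial args all ≥0)
  k=2: (−1)^0·48.0000/(8)·0.2509^4·0.9680^2 = +0.022276
  k=3: (−1)^1·48.0000/(6)·0.2509^2·0.9680^4 = -0.442157
  k=4: (−1)^2·48.0000/(48)·0.2509^0·0.9680^6 = +0.822804
d^3_{-1,1}(2.6344) = +0.022276 -0.442157 +0.822804 = +0.402922
|D^3_{-1,1}|² = |d^3_{-1,1}(β)|² = (+0.402922)² = 0.162346 (the z-rotation phases have unit modulus)

P=0.1623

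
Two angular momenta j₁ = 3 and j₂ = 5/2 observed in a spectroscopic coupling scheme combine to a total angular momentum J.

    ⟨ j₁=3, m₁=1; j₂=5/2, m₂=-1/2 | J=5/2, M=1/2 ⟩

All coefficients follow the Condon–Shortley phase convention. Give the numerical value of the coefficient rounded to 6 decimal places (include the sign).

−√(8/35) ≈ -0.478091

triangle: 3!×3!×2!/9! = 72/362880
(j±m)!: 4!×2!×2!×3!×3!×2! = 6912
prefactor² = (2J+1)×Δ×N² = 288/35
  k=0: +1/(0!×3!×2!×2!×1!×0!) = 1/24
  k=1: −1/(1!×2!×1!×1!×2!×1!) = -1/4
  k=2: +1/(2!×1!×0!×0!×3!×2!) = 1/24
Σ = -1/6  ⇒  CG² = 288/35×(-1/6)² = 8/35
CG = −√(8/35) = -0.478091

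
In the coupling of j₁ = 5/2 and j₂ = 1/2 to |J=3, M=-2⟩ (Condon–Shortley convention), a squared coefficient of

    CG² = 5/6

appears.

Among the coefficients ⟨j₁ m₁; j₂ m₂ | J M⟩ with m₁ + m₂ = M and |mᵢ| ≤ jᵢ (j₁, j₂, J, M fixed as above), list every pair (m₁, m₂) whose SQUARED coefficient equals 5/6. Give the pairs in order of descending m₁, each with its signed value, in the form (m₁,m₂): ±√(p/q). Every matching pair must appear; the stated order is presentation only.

(-3/2,-1/2): +√(5/6)

Admissible pairs with m₁+m₂ = M = -2: (-5/2,1/2), (-3/2,-1/2)
  (m₁,m₂)=(-3/2,-1/2): CG² = 5/6, CG = +√(5/6)   ← matches the target
  (m₁,m₂)=(-5/2,1/2): CG² = 1/6, CG = +√(1/6)
Pairs with CG² = 5/6: (-3/2,-1/2): +√(5/6)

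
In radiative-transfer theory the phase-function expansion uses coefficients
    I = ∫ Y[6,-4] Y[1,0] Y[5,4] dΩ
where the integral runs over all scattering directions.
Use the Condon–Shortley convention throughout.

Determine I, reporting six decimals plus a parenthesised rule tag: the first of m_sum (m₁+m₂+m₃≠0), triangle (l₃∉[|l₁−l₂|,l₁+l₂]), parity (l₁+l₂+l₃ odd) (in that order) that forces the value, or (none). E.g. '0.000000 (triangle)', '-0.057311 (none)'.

Checks pass: Σm=0; 12 even; l₃=5∈[5,7].
(2·6+1)(2·1+1)(2·5+1) = 429
Δ: 2! 10! 0! / 13! → 1/858
sum: t=1:−1/14400 = -1/14400
3j²(6 1 5; 0 0 0) = Δ·Π!·Σ² = 6/143  (sign +1)
sum: t=1:−1/362880 = -1/362880
3j²(6 1 5; -4 0 4) = Δ·Π!·Σ² = 10/429  (sign +1)
combine: 4πI² = 429·6/143·10/429 = 60/143
take √, sign +1: I = 0.18272698
No selection rule forces the value: the integral is nonzero (none).

0.182727 (none)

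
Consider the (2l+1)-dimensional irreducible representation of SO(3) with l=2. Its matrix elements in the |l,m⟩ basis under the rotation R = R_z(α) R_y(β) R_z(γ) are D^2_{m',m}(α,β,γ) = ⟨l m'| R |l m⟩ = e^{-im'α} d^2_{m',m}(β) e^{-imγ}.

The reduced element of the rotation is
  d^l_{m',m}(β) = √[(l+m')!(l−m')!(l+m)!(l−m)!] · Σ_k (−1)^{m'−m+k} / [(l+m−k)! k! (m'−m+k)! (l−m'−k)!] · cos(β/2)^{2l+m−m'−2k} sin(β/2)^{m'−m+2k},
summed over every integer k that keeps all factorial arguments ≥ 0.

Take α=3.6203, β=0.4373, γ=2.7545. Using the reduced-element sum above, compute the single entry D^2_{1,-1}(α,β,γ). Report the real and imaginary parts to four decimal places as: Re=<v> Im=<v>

Split into d^2_{1,-1}(β=0.4373) × two z-phases.
c=cos(0.437300/2)=0.976191, s=sin(0.437300/2)=0.216912; N=√[6·1·1·6]=6.000000
Admissible k: 0..1 (factorial args all ≥0)
  k=0: (−1)^2·6.0000/(2)·0.9762^2·0.2169^2 = +0.134511
  k=1: (−1)^3·6.0000/(6)·0.9762^0·0.2169^4 = -0.002214
d^2_{1,-1}(0.4373) = +0.134511 -0.002214 = +0.132297
D = (-0.887591+0.460632i)·(+0.132297)·(-0.926010+0.377498i) = +0.085733-0.100759i

Re=0.0857 Im=-0.1008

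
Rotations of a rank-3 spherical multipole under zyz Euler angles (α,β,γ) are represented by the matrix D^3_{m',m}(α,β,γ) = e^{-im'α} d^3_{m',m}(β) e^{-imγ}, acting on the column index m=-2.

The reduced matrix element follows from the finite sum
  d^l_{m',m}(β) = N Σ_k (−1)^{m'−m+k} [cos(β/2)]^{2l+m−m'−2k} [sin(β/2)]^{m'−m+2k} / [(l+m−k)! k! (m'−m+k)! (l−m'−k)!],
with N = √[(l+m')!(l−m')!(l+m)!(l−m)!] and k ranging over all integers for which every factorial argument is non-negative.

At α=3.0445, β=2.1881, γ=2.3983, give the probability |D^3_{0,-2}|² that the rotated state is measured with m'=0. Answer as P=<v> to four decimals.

First d^3_{0,-2}(β=2.1881), then the phase factors e^{-i(0)α} and e^{-i(-2)γ}:
With c≡cos(β/2)=0.458891 and s≡sin(β/2)=0.888493, N=[6·6·1·120]^{1/2}=65.726707
Admissible k: 0..1 (factorial args all ≥0)
  k=0: (−1)^2·65.7267/(12)·0.4589^4·0.8885^2 = +0.191737
  k=1: (−1)^3·65.7267/(12)·0.4589^2·0.8885^4 = -0.718778
d^3_{0,-2}(2.1881) = +0.191737 -0.718778 = -0.527041
|D^3_{0,-2}|² = |d^3_{0,-2}(β)|² = (-0.527041)² = 0.277772 (the z-rotation phases have unit modulus)

P=0.2778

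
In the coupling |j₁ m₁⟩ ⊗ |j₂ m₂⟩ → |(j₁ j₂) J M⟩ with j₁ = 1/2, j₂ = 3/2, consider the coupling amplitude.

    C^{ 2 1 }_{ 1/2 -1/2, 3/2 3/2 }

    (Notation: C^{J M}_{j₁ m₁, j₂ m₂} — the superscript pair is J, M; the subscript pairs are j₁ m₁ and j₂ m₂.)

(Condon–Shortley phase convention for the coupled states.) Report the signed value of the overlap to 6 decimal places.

j₁+j₂−J=0  J+j₁−j₂=1  J−j₁+j₂=3  j₁+j₂+J+1=5
(j₁±m₁, j₂±m₂, J±M) = (0,1,3,0,3,1)
P² = 9
sum k=0..0:
  [0] +1/6 = 1/6
S = 1/6
C² = P²·S² = 1/4 ; C = +0.500000

+0.500000  (= +√(1/4))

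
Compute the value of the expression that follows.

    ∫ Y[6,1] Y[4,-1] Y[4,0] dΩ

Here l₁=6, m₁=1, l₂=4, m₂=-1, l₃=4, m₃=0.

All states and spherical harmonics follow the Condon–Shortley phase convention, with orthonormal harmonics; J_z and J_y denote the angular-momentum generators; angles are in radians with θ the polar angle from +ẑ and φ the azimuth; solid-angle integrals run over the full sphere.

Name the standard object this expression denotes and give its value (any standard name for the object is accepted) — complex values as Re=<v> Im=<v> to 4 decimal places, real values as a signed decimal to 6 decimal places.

Gaunt coefficient, -0.103072

This is a Gaunt coefficient — the integral of a triple product of spherical harmonics over the sphere.
Checks pass: Σm=0; 14 even; l₃=4∈[2,10].
(2·6+1)(2·4+1)(2·4+1) = 1053
Δ: 6! 6! 2! / 15! → 1/1261260
sum: t=2:+1/4608 t=3:−1/1296 t=4:+1/4608 = -7/20736
3j²(6 4 4; 0 0 0) = Δ·Π!·Σ² = 20/1287  (sign -1)
sum: t=1:−1/11520 t=2:+1/1728 t=3:−1/3456 = 7/34560
3j²(6 4 4; 1 -1 0) = Δ·Π!·Σ² = 7/858  (sign +1)
combine: 4πI² = 1053·20/1287·7/858 = 210/1573
take √, sign -1: I = -0.10307192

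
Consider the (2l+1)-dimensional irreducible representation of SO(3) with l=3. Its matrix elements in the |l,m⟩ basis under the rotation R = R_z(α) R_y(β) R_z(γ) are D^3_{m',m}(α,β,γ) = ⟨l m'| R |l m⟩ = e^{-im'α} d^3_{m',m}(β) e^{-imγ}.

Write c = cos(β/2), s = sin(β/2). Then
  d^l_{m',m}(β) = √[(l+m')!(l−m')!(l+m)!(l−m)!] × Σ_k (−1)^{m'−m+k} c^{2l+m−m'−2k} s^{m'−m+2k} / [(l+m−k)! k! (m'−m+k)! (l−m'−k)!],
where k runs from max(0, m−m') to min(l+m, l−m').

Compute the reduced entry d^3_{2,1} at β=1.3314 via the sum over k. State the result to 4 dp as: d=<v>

d=0.1371

d^3_{2,1}(β=1.3314) via the finite sum:
c=cos(1.331400/2)=0.786485, s=sin(1.331400/2)=0.617610; N=√[120·1·24·2]=75.894664
k∈{0,1} keeps every argument non-negative
  k=0: (−1)^1·75.8947/(24)·0.7865^5·0.6176^1 = -0.587713
  k=1: (−1)^2·75.8947/(12)·0.7865^3·0.6176^3 = +0.724842
d^3_{2,1}(1.3314) = -0.587713 +0.724842 = +0.137129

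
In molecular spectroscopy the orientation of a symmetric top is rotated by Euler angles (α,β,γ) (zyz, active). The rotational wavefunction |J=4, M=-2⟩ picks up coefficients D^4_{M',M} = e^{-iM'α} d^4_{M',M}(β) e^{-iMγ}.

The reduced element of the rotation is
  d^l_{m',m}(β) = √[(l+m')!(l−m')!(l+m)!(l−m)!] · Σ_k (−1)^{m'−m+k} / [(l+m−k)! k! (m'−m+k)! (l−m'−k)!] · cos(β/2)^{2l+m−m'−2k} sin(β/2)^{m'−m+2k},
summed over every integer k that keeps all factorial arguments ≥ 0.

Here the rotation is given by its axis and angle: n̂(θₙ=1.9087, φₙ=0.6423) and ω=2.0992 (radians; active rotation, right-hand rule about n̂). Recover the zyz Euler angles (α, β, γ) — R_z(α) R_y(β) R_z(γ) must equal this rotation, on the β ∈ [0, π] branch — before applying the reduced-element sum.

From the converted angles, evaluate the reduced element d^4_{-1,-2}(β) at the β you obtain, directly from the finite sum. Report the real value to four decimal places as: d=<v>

Axis–angle → zyz. n̂ = (sinθₙcosφₙ, sinθₙsinφₙ, cosθₙ) = (+0.755441, +0.565164, -0.331510), ω = 2.0992.
R = I cosω + sinω [n̂]ₓ + (1−cosω) n̂n̂ᵀ gives
  R = [+0.354252, +0.928492, +0.111388; +0.355900, -0.023712, -0.934223; -0.864778, +0.370594, -0.338850]
β = atan2(√(R₁₃²+R₂₃²), R₃₃) = 1.916491; α = atan2(R₂₃, R₁₃) mod 2π = 4.831059; γ = atan2(R₃₂, −R₃₁) mod 2π = 0.404867
d^4_{-1,-2}(β=1.9165) via the finite sum:
With c≡cos(β/2)=0.574956 and s≡sin(β/2)=0.818184, N=[6·120·2·720]^{1/2}=1018.233765
k∈{0,1,2} keeps every argument non-negative
  k=0: (−1)^1·1018.2338/(240)·0.5750^7·0.8182^1 = -0.072099
  k=1: (−1)^2·1018.2338/(48)·0.5750^5·0.8182^3 = +0.730018
  k=2: (−1)^3·1018.2338/(72)·0.5750^3·0.8182^5 = -0.985541
d^4_{-1,-2}(1.9165) = -0.072099 +0.730018 -0.985541 = -0.327622

d=-0.3276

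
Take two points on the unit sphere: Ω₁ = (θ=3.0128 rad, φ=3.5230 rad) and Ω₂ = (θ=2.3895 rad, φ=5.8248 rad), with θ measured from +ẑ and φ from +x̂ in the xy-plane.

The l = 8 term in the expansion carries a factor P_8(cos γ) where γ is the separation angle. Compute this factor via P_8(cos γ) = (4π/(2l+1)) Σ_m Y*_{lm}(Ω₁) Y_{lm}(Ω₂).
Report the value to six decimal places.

0.315322

Expand P_8 via completeness: Σ_{m} conj(Y_{8,m}) at Ω₁ times Y_{8,m} at Ω₂ —
  m=-8: Y*=-0.00000 + 0.00000j  Y=-0.02116 - 0.01227j  product 0.00000 + 0.00000j
  m=-7: Y*=-0.00000 + 0.00000j  Y=0.10433 + 0.00701j  product -0.00000 + 0.00000j
  m=-6: Y*=-0.00002 + 0.00002j  Y=-0.24760 + 0.10215j  product 0.00000 - 0.00001j
  m=-5: Y*=-0.00011 + 0.00031j  Y=0.29167 - 0.33179j  product 0.00007 + 0.00013j
  m=-4: Y*=0.00016 + 0.00352j  Y=-0.10756 + 0.39992j  product -0.00143 - 0.00032j
  m=-3: Y*=0.01151 + 0.02532j  Y=-0.00893 - 0.04506j  product 0.00104 - 0.00074j
  m=-2: Y*=0.11221 + 0.10726j  Y=-0.21816 - 0.28459j  product 0.00604 - 0.05533j
  m=-1: Y*=0.50679 + 0.20325j  Y=0.20434 + 0.10083j  product 0.08306 + 0.09263j
  m=+0: Y*=0.84069 + 0.00000j  Y=0.29617 + 0.00000j  product 0.24899 + 0.00000j
  m=+1: Y*=-0.50679 + 0.20325j  Y=-0.20434 + 0.10083j  product 0.08306 - 0.09263j
  m=+2: Y*=0.11221 - 0.10726j  Y=-0.21816 + 0.28459j  product 0.00604 + 0.05533j
  m=+3: Y*=-0.01151 + 0.02532j  Y=0.00893 - 0.04506j  product 0.00104 + 0.00074j
  m=+4: Y*=0.00016 - 0.00352j  Y=-0.10756 - 0.39992j  product -0.00143 + 0.00032j
  m=+5: Y*=0.00011 + 0.00031j  Y=-0.29167 - 0.33179j  product 0.00007 - 0.00013j
  m=+6: Y*=-0.00002 - 0.00002j  Y=-0.24760 - 0.10215j  product 0.00000 + 0.00001j
  m=+7: Y*=0.00000 + 0.00000j  Y=-0.10433 + 0.00701j  product -0.00000 - 0.00000j
  m=+8: Y*=-0.00000 - 0.00000j  Y=-0.02116 + 0.01227j  product 0.00000 - 0.00000j
Accumulated sum 0.42657 + 0.00000j; after 4π/(2l+1) scaling, 0.31532 + 0.00000j ⇒ P_8 = 0.315322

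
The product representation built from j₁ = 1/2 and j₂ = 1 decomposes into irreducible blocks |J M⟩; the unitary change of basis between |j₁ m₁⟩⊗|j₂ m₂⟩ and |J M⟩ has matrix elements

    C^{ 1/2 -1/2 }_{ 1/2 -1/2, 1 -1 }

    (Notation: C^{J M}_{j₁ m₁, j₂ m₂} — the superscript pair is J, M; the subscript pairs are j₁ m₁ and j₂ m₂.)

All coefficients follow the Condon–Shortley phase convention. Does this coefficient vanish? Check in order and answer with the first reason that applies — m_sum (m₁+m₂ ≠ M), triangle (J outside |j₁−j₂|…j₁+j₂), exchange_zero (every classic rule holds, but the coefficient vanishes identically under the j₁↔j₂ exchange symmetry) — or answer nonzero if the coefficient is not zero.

m-sum: m₁+m₂ = -1/2+(-1) = -3/2, M = -1/2  ✗ ⇒ coefficient is 0

m_sum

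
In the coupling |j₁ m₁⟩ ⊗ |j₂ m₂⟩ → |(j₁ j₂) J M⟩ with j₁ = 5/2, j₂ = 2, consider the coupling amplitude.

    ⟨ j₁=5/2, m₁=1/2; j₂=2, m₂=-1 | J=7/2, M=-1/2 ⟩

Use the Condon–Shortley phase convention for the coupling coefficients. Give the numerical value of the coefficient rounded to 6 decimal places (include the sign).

j₁+j₂−J=1  J+j₁−j₂=4  J−j₁+j₂=3  j₁+j₂+J+1=9
(j₁±m₁, j₂±m₂, J±M) = (3,2,1,3,3,4)
P² = 1152/35
sum k=0..1:
  [0] +1/8 = 1/8
  [1] −1/36 = -1/36
S = 7/72
C² = P²·S² = 14/45 ; C = +0.557773

+√(14/45) = +0.557773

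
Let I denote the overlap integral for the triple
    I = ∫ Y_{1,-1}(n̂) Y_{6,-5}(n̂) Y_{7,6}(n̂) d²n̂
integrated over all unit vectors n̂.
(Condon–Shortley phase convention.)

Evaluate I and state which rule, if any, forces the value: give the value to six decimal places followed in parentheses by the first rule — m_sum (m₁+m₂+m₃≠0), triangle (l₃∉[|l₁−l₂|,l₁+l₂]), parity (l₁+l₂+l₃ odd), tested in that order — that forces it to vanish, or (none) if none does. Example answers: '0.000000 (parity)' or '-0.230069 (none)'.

0.309019 (none)

m-sum 0 ✓  L=14 even ✓  5≤7≤7 ✓
Π(2lᵢ+1) = 3×13×15 = 585
triangle coeff Δ(1,6,7) = 1/1365
Σ_t [0,0]: t=0:+1/518400 = 1/518400
(3j)²=7/195 [(1 6 7; 0 0 0)], sign=-1
Σ_t [0,0]: t=0:+1/79833600 = 1/79833600
(3j)²=2/35 [(1 6 7; -1 -5 6)], sign=-1
⇒ 4πI² = 6/5
I = (+1)√(6/5/(4π)) = 0.30901936
No selection rule forces the value: the integral is nonzero (none).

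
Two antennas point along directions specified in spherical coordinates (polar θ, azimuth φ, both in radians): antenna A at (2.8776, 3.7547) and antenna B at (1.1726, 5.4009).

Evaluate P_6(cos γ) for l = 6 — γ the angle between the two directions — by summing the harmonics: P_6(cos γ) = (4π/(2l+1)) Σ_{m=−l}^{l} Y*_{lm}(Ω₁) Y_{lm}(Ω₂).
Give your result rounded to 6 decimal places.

0.283962

Addition theorem: P_6(cos γ) = (4π/13) Σ_m Y*_{lm}(Ω₁) Y_{lm}(Ω₂), m = −6…6:
  m=-6: Y*=-0.00013 - 0.00008j  Y=0.16271 - 0.24763j  product -0.00004 + 0.00002j
  m=-5: Y*=-0.00195 + 0.00015j  Y=-0.12800 - 0.41238j  product 0.00031 + 0.00078j
  m=-4: Y*=-0.01181 + 0.00973j  Y=-0.15593 - 0.06365j  product 0.00246 - 0.00077j
  m=-3: Y*=-0.02149 + 0.07811j  Y=0.23435 - 0.12643j  product 0.00484 + 0.02102j
  m=-2: Y*=0.09652 + 0.26894j  Y=0.05118 - 0.26079j  product 0.07507 - 0.01141j
  m=-1: Y*=0.48394 + 0.34048j  Y=0.11558 + 0.14047j  product 0.00811 + 0.10733j
  m=+0: Y*=0.39672 + 0.00000j  Y=0.28297 + 0.00000j  product 0.11226 + 0.00000j
  m=+1: Y*=-0.48394 + 0.34048j  Y=-0.11558 + 0.14047j  product 0.00811 - 0.10733j
  m=+2: Y*=0.09652 - 0.26894j  Y=0.05118 + 0.26079j  product 0.07507 + 0.01141j
  m=+3: Y*=0.02149 + 0.07811j  Y=-0.23435 - 0.12643j  product 0.00484 - 0.02102j
  m=+4: Y*=-0.01181 - 0.00973j  Y=-0.15593 + 0.06365j  product 0.00246 + 0.00077j
  m=+5: Y*=0.00195 + 0.00015j  Y=0.12800 - 0.41238j  product 0.00031 - 0.00078j
  m=+6: Y*=-0.00013 + 0.00008j  Y=0.16271 + 0.24763j  product -0.00004 - 0.00002j
Total Σ_m = 0.29376 - 0.00000j. Multiply by 0.966644: 0.28396 - 0.00000j. P_6(cos γ) = 0.283962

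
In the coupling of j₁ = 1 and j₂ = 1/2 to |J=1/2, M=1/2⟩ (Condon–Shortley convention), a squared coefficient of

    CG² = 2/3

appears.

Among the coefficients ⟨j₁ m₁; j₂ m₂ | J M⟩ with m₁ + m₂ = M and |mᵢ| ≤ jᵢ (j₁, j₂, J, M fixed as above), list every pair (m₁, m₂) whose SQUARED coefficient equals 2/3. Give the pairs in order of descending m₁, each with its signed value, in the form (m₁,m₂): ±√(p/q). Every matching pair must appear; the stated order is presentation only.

Admissible pairs with m₁+m₂ = M = 1/2: (0,1/2), (1,-1/2)
  (m₁,m₂)=(1,-1/2): CG² = 2/3, CG = +√(2/3)   ← matches the target
  (m₁,m₂)=(0,1/2): CG² = 1/3, CG = −√(1/3)
Pairs with CG² = 2/3: (1,-1/2): +√(2/3)

(1,-1/2): +√(2/3)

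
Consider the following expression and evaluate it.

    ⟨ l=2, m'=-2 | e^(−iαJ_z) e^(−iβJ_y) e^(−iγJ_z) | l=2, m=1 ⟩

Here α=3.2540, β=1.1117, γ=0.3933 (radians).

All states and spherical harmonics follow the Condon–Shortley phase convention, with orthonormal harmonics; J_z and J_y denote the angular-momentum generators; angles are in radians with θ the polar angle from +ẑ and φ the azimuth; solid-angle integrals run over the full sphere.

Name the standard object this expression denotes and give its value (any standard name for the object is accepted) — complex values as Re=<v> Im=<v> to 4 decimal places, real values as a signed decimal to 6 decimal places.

Wigner D-matrix element, Re=0.2461 Im=-0.0419

This is a Wigner D-matrix element — the rotation-matrix element ⟨l m'| R(α,β,γ) |l m⟩ in the angular-momentum basis.
First d^2_{-2,1}(β=1.1117), then the phase factors e^{-i(-2)α} and e^{-i(1)γ}:
With c≡cos(β/2)=0.849452 and s≡sin(β/2)=0.527666, N=[1·24·6·1]^{1/2}=12.000000
k: max(0,(1)−(-2))=3 … min(2+(1),2−(-2))=3
  k=3: (−1)^0·12.0000/(6)·0.8495^1·0.5277^3 = +0.249600
d^2_{-2,1}(1.1117) = +0.249600
Phases: e^{-i·(-2)·3.2540}=+0.974835+0.222926i, e^{-i·(1)·0.3933}=+0.923649-0.383239i ⇒ D=+0.246066-0.041855i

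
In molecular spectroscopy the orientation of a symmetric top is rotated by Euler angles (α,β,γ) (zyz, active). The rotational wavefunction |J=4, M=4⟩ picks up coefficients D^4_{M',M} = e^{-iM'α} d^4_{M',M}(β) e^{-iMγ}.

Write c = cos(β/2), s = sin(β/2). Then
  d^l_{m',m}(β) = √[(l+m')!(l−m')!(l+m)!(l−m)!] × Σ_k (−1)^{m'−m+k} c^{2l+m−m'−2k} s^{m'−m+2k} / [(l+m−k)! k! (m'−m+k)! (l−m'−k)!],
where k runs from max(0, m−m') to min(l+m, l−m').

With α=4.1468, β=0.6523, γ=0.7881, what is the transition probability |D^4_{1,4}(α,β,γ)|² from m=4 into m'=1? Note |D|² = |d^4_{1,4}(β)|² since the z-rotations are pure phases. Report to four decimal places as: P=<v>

P=0.0352

D^4_{1,4}(4.1468,0.6523,0.7881) = e^{-i·1·4.1468}·d^4_{1,4}(0.6523)·e^{-i·4·0.7881}. Compute d first:
Half-angle: c=0.947283, s=0.320398. N=√(120·6·40320·1)=5387.986637
k: max(0,(4)−(1))=3 … min(4+(4),4−(1))=3
  k=3: (−1)^0·5387.9866/(720)·0.9473^5·0.3204^3 = +0.187743
d^4_{1,4}(0.6523) = +0.187743
|D^4_{1,4}|² = |d^4_{1,4}(β)|² = (+0.187743)² = 0.035247 (the z-rotation phases have unit modulus)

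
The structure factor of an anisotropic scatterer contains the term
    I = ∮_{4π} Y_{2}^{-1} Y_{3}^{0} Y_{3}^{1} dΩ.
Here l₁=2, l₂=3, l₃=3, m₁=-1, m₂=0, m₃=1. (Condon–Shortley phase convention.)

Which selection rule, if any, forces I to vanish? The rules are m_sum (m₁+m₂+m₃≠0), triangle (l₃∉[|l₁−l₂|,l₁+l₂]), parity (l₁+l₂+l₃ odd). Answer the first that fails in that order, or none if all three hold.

none

m₁+m₂+m₃ = -1 + 0 + 1 = 0  ✓
triangle: |2−3|=1 ≤ l₃=3 ≤ 2+3=5  ✓
parity: l₁+l₂+l₃ = 8 is even  ✓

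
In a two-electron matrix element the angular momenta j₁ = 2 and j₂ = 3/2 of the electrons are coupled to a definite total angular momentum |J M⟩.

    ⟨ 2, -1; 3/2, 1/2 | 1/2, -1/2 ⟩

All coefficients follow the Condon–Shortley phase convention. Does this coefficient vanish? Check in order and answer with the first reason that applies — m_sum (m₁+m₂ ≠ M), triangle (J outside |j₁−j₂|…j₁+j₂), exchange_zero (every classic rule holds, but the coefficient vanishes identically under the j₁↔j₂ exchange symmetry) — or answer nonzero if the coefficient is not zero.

m-sum: m₁+m₂ = -1+1/2 = -1/2, M = -1/2  ✓
triangle: |j₁−j₂| = 1/2 ≤ J = 1/2 ≤ j₁+j₂ = 7/2  ✓
exchange: j₁≠j₂ or m₁≠m₂ — the exchange symmetry imposes no constraint here
value check: CG = +√(3/10) = +0.547723 ≠ 0

nonzero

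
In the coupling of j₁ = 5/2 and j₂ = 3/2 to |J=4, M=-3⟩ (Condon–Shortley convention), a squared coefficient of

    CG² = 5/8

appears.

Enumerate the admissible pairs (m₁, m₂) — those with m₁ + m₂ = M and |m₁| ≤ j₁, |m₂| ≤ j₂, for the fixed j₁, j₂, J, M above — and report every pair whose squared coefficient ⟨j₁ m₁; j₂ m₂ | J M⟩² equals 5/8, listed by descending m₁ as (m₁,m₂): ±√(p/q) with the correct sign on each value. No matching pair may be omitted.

Admissible pairs with m₁+m₂ = M = -3: (-5/2,-1/2), (-3/2,-3/2)
  (m₁,m₂)=(-3/2,-3/2): CG² = 5/8, CG = +√(5/8)   ← matches the target
  (m₁,m₂)=(-5/2,-1/2): CG² = 3/8, CG = +√(3/8)
Pairs with CG² = 5/8: (-3/2,-3/2): +√(5/8)

(-3/2,-3/2): +√(5/8)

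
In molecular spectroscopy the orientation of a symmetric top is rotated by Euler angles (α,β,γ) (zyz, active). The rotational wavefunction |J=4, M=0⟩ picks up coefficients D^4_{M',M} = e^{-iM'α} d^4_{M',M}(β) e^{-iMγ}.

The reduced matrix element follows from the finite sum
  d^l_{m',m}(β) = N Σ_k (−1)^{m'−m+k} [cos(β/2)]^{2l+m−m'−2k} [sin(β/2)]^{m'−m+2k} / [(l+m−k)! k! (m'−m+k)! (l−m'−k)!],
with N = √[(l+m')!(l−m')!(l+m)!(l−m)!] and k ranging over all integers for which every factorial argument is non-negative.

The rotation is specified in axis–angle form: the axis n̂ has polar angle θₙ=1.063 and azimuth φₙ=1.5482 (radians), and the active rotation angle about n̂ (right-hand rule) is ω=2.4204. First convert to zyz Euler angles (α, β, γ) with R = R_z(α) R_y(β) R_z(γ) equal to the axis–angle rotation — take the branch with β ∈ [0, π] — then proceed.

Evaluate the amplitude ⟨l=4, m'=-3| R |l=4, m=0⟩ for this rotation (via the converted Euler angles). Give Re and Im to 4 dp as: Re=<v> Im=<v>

Re=0.3698 Im=-0.1906

Axis–angle → zyz. n̂ = (sinθₙcosφₙ, sinθₙsinφₙ, cosθₙ) = (+0.019743, +0.873595, +0.486253), ω = 2.4204.
R = I cosω + sinω [n̂]ₓ + (1−cosω) n̂n̂ᵀ gives
  R = [-0.750336, -0.290862, +0.593628; +0.351265, +0.585303, +0.730776; -0.560008, +0.756848, -0.337005]
β = atan2(√(R₁₃²+R₂₃²), R₃₃) = 1.914530; α = atan2(R₂₃, R₁₃) mod 2π = 0.888584; γ = atan2(R₃₂, −R₃₁) mod 2π = 0.933777
D^4_{-3,0}(0.8886,1.9145,0.9338) = e^{-i·-3·0.8886}·d^4_{-3,0}(1.9145)·e^{-i·0·0.9338}. Compute d first:
Half-angle: c=0.575758, s=0.817620. N=√(1·5040·24·24)=1703.830978
The bounds max(0,m−m')=3 and min(l+m,l−m')=4 give 2 terms
  k=3: (−1)^0·1703.8310/(144)·0.5758^5·0.8176^3 = +0.409185
  k=4: (−1)^1·1703.8310/(144)·0.5758^3·0.8176^5 = -0.825167
d^4_{-3,0}(1.9145) = +0.409185 -0.825167 = -0.415983
Attach z-rotation phases: D = e^{-i(-3)(0.8886)}·(-0.415983)·e^{-i(0)(0.9338)} = +0.369770-0.190555i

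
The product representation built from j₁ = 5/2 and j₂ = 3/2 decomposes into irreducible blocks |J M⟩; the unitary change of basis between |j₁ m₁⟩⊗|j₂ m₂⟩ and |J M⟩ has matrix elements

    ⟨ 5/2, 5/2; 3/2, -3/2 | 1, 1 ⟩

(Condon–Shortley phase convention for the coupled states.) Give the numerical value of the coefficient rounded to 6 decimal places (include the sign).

triangle: 3!·2!·0!/6! = 12/720
(j±m)!: 5!·0!·0!·3!·2!·0! = 1440
prefactor² = (2J+1)·Δ·N² = 72
  k=0: +1/(0!·3!·0!·0!·2!·0!) = 1/12
Σ = 1/12  ⇒  CG² = 72·(1/12)² = 1/2
CG = +√(1/2) = +0.707107

+0.707107  (= +√(1/2))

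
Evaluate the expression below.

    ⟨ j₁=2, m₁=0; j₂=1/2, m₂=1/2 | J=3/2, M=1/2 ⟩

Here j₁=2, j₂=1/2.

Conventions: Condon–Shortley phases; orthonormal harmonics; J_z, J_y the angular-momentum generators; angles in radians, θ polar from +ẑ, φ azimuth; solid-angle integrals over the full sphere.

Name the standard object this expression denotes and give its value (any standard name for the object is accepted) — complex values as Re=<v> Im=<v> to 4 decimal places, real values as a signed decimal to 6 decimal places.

This is a Clebsch–Gordan (vector-coupling) coefficient.
√[4·1!3!0!/5! · 2!2!1!0!2!1!] = √(8/5)
  +(−1)^1/∏(1,0,1,0,2,0)! = -1/2  (running -1/2)
⟨..|..⟩ = √(8/5)·(-1/2) = -0.632456

Clebsch–Gordan coefficient, −√(2/5) ≈ -0.632456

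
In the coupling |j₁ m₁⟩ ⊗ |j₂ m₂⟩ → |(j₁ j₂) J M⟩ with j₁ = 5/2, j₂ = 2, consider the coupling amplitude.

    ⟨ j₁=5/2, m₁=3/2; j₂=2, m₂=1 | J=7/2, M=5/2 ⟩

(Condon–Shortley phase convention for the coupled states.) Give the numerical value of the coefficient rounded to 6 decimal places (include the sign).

j₁+j₂−J=1  J+j₁−j₂=4  J−j₁+j₂=3  j₁+j₂+J+1=9
(j₁±m₁, j₂±m₂, J±M) = (4,1,3,1,6,1)
P² = 2304/7
sum k=0..1:
  [0] +1/36 = 1/36
  [1] −1/48 = -1/48
S = 1/144
C² = P²·S² = 1/63 ; C = +0.125988

+0.125988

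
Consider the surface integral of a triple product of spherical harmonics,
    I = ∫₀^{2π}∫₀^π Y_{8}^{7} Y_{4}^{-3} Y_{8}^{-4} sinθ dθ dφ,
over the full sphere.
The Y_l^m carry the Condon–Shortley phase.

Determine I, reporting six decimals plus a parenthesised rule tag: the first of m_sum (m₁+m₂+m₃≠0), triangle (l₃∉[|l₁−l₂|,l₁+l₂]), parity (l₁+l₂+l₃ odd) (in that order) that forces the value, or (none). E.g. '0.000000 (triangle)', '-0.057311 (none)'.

0.135889 (none)

Checks pass: Σm=0; 20 even; l₃=8∈[4,12].
(2·8+1)(2·4+1)(2·8+1) = 2601
Δ: 4! 12! 4! / 21! → 1/185175900
sum: t=0:+1/557383680 t=1:−1/21772800 t=2:+1/8294400 t=3:−1/21772800 t=4:+1/557383680 = 1/30965760
3j²(8 4 8; 0 0 0) = Δ·Π!·Σ² = 36/4199  (sign +1)
sum: t=0:+1/5748019200 t=1:−1/68976230400 = 1/6270566400
3j²(8 4 8; 7 -3 -4) = Δ·Π!·Σ² = 121/11628  (sign +1)
combine: 4πI² = 2601·36/4199·121/11628 = 1089/4693
take √, sign +1: I = 0.13588882
No selection rule forces the value: the integral is nonzero (none).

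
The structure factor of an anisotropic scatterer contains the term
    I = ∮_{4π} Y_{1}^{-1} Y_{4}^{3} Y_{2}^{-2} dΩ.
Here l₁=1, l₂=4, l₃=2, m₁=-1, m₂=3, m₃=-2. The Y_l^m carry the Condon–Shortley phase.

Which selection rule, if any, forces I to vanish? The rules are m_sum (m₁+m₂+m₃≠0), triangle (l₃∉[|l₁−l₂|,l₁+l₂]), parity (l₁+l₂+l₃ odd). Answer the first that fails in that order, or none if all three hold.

Σmᵢ = 0  ✓
l₃∈[|l₁−l₂|,l₁+l₂]=[3,5] required, l₃=2 fails  ✗
Σlᵢ = 7 ⇒ odd

triangle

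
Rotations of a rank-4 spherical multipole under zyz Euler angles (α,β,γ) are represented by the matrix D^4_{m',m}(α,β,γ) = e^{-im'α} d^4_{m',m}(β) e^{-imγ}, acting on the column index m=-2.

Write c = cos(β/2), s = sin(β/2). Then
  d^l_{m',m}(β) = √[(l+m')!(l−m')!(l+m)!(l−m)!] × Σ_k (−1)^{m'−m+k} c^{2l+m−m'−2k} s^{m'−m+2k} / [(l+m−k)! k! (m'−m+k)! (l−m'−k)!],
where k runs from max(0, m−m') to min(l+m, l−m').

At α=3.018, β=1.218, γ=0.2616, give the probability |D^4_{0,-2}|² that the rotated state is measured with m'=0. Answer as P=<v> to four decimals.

First d^4_{0,-2}(β=1.2180), then the phase factors e^{-i(0)α} and e^{-i(-2)γ}:
With c≡cos(β/2)=0.820220 and s≡sin(β/2)=0.572048, N=[24·24·2·720]^{1/2}=910.735966
k: max(0,(-2)−(0))=0 … min(4+(-2),4−(0))=2
  k=0: (−1)^2·910.7360/(96)·0.8202^6·0.5720^2 = +0.945299
  k=1: (−1)^3·910.7360/(36)·0.8202^4·0.5720^4 = -1.226142
  k=2: (−1)^4·910.7360/(96)·0.8202^2·0.5720^6 = +0.223653
d^4_{0,-2}(1.2180) = +0.945299 -1.226142 +0.223653 = -0.057190
|D^4_{0,-2}|² = |d^4_{0,-2}(β)|² = (-0.057190)² = 0.003271 (the z-rotation phases have unit modulus)

P=0.0033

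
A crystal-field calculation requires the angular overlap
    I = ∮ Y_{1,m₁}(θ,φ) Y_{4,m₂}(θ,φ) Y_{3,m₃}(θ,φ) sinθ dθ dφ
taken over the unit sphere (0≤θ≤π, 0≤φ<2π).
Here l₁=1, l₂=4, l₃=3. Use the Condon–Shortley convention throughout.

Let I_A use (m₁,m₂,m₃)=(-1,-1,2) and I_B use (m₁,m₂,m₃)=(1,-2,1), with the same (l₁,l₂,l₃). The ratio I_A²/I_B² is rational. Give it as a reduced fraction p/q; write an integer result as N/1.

Same 1,4,3: normalisation and zero-m 3j drop out of the ratio.
A: Δ: 2! 0! 6! / 9! → 1/252; sum: t=2:+1/240 = 1/240; 3j²(1 4 3; -1 -1 2) = Δ·Π!·Σ² = 1/84  (sign -1)
B: Δ: 2! 0! 6! / 9! → 1/252; sum: t=0:+1/96 = 1/96; 3j²(1 4 3; 1 -2 1) = Δ·Π!·Σ² = 5/84  (sign +1)
I_A²/I_B² = (1/84)/(5/84) = 1/5

1/5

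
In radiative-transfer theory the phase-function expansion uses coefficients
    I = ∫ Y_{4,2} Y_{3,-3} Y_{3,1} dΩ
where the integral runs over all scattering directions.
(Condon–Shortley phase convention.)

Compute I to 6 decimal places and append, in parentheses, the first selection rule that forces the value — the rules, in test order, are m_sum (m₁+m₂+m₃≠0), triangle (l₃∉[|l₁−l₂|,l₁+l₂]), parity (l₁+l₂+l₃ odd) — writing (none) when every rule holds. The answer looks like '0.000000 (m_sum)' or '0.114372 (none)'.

m-sum 0 ✓  L=10 even ✓  1≤3≤7 ✓
Π(2lᵢ+1) = 9×7×7 = 441
triangle coeff Δ(4,3,3) = 1/34650
Σ_t [1,3]: t=1:−1/72 t=2:+1/16 t=3:−1/72 = 5/144
(3j)²=2/77 [(4 3 3; 0 0 0)], sign=-1
Σ_t [0,0]: t=0:+1/192 = 1/192
(3j)²=3/77 [(4 3 3; 2 -3 1)], sign=+1
⇒ 4πI² = 54/121
I = (-1)√(54/121/(4π)) = -0.18845135
No selection rule forces the value: the integral is nonzero (none).

-0.188451 (none)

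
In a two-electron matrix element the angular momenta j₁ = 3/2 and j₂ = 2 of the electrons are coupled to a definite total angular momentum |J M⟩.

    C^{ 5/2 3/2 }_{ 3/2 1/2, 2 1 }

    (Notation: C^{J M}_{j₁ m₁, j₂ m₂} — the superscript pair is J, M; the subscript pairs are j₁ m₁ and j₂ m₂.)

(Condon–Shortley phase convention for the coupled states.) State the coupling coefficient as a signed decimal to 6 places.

√[6·1!2!3!/7! · 2!1!3!1!4!1!] = √(144/35)
  +(−1)^0/∏(0,1,1,3,1,0)! = 1/6  (running 1/6)
  +(−1)^1/∏(1,0,0,2,2,1)! = -1/4  (running -1/12)
⟨..|..⟩ = √(144/35)·(-1/12) = -0.169031

−√(1/35) = -0.169031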